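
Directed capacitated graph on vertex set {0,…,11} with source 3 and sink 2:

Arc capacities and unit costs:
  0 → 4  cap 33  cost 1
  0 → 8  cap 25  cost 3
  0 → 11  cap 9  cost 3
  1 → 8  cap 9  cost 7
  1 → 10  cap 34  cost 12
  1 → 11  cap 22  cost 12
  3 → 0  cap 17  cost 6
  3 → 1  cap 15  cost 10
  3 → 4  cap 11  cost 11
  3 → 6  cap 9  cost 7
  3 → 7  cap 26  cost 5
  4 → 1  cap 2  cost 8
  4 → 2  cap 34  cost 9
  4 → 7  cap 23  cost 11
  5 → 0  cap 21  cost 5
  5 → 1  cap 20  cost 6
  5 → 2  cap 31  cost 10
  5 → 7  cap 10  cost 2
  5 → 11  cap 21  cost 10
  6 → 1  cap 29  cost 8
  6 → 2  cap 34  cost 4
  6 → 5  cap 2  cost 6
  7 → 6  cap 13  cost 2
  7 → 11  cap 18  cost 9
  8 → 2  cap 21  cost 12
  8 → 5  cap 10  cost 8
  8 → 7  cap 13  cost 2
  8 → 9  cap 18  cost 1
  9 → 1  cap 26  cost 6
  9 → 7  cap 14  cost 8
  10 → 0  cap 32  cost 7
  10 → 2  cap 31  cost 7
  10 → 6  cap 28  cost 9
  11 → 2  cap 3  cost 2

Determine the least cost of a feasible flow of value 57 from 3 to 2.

shortest-cost path #1: 3→6→2 push 9 @ unit cost 11 (adds 99)
shortest-cost path #2: 3→7→6→2 push 13 @ unit cost 11 (adds 143)
shortest-cost path #3: 3→0→11→2 push 3 @ unit cost 11 (adds 33)
shortest-cost path #4: 3→0→4→2 push 14 @ unit cost 16 (adds 224)
shortest-cost path #5: 3→4→2 push 11 @ unit cost 20 (adds 220)
shortest-cost path #6: 3→7→11→0→4→2 push 3 @ unit cost 21 (adds 63)
shortest-cost path #7: 3→1→8→2 push 4 @ unit cost 29 (adds 116)
total cost = 898

Minimum cost for 57 units: 898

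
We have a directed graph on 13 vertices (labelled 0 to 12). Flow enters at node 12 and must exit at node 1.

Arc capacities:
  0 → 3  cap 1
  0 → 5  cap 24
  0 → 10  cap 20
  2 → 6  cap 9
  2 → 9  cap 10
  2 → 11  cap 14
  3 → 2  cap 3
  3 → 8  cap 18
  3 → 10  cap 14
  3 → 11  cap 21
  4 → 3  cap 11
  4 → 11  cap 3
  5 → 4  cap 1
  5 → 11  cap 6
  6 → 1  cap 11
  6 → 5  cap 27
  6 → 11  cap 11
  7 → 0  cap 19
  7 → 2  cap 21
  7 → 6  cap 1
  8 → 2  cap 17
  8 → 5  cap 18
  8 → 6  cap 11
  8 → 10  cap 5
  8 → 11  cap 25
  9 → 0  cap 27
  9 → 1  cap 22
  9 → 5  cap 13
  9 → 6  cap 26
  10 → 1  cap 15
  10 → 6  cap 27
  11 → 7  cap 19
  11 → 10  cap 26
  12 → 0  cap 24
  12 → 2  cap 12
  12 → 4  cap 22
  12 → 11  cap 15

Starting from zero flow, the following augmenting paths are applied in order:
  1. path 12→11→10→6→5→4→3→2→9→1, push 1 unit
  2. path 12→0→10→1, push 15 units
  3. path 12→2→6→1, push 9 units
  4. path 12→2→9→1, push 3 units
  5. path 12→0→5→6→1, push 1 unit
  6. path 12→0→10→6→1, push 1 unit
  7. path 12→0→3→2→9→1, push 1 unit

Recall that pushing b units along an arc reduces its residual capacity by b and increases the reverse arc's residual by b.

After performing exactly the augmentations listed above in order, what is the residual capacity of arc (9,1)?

Residual capacity of (9,1): 17

after path 1 (12→11→10→6→5→4→3→2→9→1, push 1): res(9,1)=21
after path 2 (12→0→10→1, push 15): res(9,1)=21
after path 3 (12→2→6→1, push 9): res(9,1)=21
after path 4 (12→2→9→1, push 3): res(9,1)=18
after path 5 (12→0→5→6→1, push 1): res(9,1)=18
after path 6 (12→0→10→6→1, push 1): res(9,1)=18
after path 7 (12→0→3→2→9→1, push 1): res(9,1)=17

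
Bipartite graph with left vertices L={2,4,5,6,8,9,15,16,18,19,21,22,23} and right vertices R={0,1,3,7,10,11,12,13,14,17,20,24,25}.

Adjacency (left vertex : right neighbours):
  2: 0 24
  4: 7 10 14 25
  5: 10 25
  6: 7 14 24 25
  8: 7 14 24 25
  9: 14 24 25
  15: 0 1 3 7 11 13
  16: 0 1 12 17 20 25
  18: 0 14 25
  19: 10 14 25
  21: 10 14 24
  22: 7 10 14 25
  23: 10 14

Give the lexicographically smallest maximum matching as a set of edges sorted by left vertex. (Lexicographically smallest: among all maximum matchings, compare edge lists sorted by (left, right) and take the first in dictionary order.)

Lex-smallest maximum matching: {(2,0), (4,7), (5,10), (6,14), (8,24), (9,25), (15,1), (16,12)}

|M| = 8 (so the lex-smallest maximum matching has 8 edges)
process left vertices in ascending order; for each, take the smallest-labelled available neighbour that still permits 8 edges overall, or leave it unmatched if none does
lex-smallest matching: {2-0, 4-7, 5-10, 6-14, 8-24, 9-25, 15-1, 16-12}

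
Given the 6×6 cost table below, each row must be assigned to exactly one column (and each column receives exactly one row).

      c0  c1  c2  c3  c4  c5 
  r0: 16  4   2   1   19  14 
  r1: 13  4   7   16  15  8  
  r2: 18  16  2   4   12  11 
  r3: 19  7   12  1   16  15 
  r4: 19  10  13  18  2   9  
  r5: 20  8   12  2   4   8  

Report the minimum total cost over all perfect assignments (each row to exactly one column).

Minimum assignment cost: 30

optimal assignment: row0→col1 (cost 4), row1→col0 (cost 13), row2→col2 (cost 2), row3→col3 (cost 1), row4→col4 (cost 2), row5→col5 (cost 8)
total = 4 + 13 + 2 + 1 + 2 + 8 = 30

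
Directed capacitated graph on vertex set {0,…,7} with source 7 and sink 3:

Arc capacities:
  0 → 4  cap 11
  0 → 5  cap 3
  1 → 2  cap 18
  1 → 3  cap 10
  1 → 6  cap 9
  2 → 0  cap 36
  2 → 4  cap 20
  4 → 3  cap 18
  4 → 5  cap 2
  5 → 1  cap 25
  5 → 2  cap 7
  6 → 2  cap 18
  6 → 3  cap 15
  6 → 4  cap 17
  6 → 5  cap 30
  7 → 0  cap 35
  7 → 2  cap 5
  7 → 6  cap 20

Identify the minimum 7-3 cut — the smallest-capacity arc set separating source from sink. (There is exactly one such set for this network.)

augment #1: 7→6→3 push 15
augment #2: 7→0→4→3 push 11
augment #3: 7→2→4→3 push 5
augment #4: 7→6→4→3 push 2
augment #5: 7→0→5→1→3 push 3
augment #6: 7→6→5→1→3 push 3
max flow = 39; residual-reachable set from 7 gives S-side
cut edges (S→T): {(0,4), (0,5), (7,2), (7,6)} total cap 39

Min-cut arcs: {(0,4), (0,5), (7,2), (7,6)} (total capacity 39)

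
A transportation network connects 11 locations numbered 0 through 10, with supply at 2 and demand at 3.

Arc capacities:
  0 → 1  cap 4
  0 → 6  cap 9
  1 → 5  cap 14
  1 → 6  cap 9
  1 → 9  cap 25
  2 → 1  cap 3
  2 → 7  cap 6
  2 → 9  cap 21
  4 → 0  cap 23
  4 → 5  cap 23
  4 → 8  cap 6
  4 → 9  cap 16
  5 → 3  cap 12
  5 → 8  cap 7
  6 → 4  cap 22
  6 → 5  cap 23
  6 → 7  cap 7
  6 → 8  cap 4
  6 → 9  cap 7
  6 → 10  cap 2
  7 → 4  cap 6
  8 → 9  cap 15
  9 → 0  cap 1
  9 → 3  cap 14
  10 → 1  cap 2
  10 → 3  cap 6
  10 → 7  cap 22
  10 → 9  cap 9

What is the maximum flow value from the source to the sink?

augment #1: 2→9→3 bottleneck 14, total now 14
augment #2: 2→1→5→3 bottleneck 3, total now 17
augment #3: 2→7→4→5→3 bottleneck 6, total now 23
augment #4: 2→9→0→1→5→3 bottleneck 1, total now 24

Maximum flow value: 24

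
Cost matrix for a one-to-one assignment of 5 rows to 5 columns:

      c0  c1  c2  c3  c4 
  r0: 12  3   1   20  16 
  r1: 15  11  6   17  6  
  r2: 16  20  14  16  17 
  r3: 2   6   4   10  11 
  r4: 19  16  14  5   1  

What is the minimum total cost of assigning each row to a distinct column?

Minimum assignment cost: 28

optimal assignment: row0→col1 (cost 3), row1→col2 (cost 6), row2→col3 (cost 16), row3→col0 (cost 2), row4→col4 (cost 1)
total = 3 + 6 + 16 + 2 + 1 = 28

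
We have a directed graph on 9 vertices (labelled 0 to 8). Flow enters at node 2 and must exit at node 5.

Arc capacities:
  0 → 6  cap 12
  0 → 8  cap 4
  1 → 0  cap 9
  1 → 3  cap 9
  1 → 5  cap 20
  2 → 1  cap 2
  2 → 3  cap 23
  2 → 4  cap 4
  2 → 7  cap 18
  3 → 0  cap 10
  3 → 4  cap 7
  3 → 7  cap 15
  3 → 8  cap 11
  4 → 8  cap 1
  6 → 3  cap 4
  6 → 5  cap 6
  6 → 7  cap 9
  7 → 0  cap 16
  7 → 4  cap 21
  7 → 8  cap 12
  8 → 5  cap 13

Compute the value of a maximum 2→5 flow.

augment #1: 2→1→5 bottleneck 2, total now 2
augment #2: 2→3→8→5 bottleneck 11, total now 13
augment #3: 2→4→8→5 bottleneck 1, total now 14
augment #4: 2→7→8→5 bottleneck 1, total now 15
augment #5: 2→3→0→6→5 bottleneck 6, total now 21

Maximum flow value: 21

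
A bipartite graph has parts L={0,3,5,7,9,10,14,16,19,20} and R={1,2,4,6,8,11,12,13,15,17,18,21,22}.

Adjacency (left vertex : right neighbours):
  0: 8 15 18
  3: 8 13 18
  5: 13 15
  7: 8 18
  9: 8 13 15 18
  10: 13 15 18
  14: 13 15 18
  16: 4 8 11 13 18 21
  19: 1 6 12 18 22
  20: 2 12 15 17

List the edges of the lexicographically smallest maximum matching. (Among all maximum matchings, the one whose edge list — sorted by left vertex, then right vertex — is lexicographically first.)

|M| = 7 (so the lex-smallest maximum matching has 7 edges)
process left vertices in ascending order; for each, take the smallest-labelled available neighbour that still permits 7 edges overall, or leave it unmatched if none does
lex-smallest matching: {0-8, 3-13, 5-15, 7-18, 16-4, 19-1, 20-2}

Lex-smallest maximum matching: {(0,8), (3,13), (5,15), (7,18), (16,4), (19,1), (20,2)}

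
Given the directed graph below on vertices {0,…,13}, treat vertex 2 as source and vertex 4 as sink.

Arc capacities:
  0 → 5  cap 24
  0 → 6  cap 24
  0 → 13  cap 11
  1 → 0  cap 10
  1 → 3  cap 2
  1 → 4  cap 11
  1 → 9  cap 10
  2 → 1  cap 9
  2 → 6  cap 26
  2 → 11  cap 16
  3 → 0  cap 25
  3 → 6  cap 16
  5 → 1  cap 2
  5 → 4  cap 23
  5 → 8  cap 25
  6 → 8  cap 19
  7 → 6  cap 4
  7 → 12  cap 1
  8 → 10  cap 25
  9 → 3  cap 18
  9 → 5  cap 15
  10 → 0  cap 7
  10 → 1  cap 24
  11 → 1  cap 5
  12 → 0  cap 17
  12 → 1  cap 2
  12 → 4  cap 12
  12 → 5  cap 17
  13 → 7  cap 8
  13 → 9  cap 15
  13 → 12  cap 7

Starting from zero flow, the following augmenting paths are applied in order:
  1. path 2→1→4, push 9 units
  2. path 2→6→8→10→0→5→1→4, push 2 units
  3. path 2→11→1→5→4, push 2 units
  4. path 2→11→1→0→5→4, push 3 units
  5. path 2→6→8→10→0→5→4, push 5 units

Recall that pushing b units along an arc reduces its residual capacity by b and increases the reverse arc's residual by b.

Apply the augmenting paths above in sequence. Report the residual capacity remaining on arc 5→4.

Residual capacity of (5,4): 13

after path 1 (2→1→4, push 9): res(5,4)=23
after path 2 (2→6→8→10→0→5→1→4, push 2): res(5,4)=23
after path 3 (2→11→1→5→4, push 2): res(5,4)=21
after path 4 (2→11→1→0→5→4, push 3): res(5,4)=18
after path 5 (2→6→8→10→0→5→4, push 5): res(5,4)=13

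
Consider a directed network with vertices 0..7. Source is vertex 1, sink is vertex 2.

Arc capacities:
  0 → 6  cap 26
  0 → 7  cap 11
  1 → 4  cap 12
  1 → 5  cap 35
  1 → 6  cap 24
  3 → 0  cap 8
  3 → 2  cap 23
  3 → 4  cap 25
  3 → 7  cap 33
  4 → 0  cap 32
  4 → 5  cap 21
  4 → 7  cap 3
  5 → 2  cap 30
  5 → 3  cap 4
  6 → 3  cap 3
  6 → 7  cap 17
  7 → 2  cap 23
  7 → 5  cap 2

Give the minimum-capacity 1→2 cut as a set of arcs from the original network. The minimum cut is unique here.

augment #1: 1→5→2 push 30
augment #2: 1→4→7→2 push 3
augment #3: 1→5→3→2 push 4
augment #4: 1→6→3→2 push 3
augment #5: 1→6→7→2 push 17
augment #6: 1→4→0→7→2 push 3
max flow = 60; residual-reachable set from 1 gives S-side
cut edges (S→T): {(5,2), (5,3), (6,3), (7,2)} total cap 60

Min-cut arcs: {(5,2), (5,3), (6,3), (7,2)} (total capacity 60)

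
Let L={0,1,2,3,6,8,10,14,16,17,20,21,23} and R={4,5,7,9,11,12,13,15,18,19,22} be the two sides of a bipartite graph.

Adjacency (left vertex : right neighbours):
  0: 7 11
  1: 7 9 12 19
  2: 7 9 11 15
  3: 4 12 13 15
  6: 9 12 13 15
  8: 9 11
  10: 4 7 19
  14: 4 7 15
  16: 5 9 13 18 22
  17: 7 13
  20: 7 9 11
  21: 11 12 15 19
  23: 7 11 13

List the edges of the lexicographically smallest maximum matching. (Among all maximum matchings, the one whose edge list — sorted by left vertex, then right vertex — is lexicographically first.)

Lex-smallest maximum matching: {(0,7), (1,9), (2,11), (3,4), (6,12), (10,19), (14,15), (16,5), (17,13)}

|M| = 9 (so the lex-smallest maximum matching has 9 edges)
process left vertices in ascending order; for each, take the smallest-labelled available neighbour that still permits 9 edges overall, or leave it unmatched if none does
lex-smallest matching: {0-7, 1-9, 2-11, 3-4, 6-12, 10-19, 14-15, 16-5, 17-13}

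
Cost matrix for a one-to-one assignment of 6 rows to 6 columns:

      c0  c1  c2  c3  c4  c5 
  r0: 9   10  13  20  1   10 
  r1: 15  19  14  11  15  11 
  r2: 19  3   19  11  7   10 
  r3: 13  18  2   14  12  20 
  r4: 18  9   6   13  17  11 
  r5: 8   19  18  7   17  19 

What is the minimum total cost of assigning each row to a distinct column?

optimal assignment: row0→col4 (cost 1), row1→col3 (cost 11), row2→col1 (cost 3), row3→col2 (cost 2), row4→col5 (cost 11), row5→col0 (cost 8)
total = 1 + 11 + 3 + 2 + 11 + 8 = 36

Minimum assignment cost: 36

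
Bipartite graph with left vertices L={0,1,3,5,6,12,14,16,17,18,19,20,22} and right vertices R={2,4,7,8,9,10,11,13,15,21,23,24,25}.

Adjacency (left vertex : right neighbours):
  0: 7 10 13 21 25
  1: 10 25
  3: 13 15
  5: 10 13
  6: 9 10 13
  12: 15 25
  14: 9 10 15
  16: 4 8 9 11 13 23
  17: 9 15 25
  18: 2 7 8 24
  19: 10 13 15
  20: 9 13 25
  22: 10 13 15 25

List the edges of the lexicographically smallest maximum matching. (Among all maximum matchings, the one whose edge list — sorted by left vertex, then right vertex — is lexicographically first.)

|M| = 8 (so the lex-smallest maximum matching has 8 edges)
process left vertices in ascending order; for each, take the smallest-labelled available neighbour that still permits 8 edges overall, or leave it unmatched if none does
lex-smallest matching: {0-7, 1-10, 3-13, 6-9, 12-15, 16-4, 17-25, 18-2}

Lex-smallest maximum matching: {(0,7), (1,10), (3,13), (6,9), (12,15), (16,4), (17,25), (18,2)}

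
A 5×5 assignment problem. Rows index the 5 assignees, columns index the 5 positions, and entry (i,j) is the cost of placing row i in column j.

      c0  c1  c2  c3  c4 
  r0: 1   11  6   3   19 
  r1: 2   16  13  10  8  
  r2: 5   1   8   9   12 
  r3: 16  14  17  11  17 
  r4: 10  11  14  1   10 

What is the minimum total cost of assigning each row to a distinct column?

optimal assignment: row0→col2 (cost 6), row1→col0 (cost 2), row2→col1 (cost 1), row3→col4 (cost 17), row4→col3 (cost 1)
total = 6 + 2 + 1 + 17 + 1 = 27

Minimum assignment cost: 27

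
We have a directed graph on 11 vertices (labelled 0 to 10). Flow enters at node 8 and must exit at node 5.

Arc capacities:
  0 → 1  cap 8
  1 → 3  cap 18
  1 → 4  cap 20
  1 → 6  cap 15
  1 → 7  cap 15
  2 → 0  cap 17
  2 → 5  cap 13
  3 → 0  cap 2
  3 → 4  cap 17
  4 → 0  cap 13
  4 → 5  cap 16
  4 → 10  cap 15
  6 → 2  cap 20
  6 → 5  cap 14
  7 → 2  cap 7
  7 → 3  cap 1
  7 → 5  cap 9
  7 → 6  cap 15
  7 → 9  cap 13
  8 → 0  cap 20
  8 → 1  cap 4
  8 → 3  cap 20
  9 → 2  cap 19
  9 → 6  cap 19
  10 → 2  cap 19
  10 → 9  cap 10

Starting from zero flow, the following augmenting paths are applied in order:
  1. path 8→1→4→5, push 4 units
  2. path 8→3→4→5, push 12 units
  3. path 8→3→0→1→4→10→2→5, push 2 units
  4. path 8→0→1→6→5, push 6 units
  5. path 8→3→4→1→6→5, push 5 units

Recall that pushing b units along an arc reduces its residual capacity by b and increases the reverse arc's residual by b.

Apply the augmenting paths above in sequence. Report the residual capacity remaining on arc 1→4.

Residual capacity of (1,4): 19

after path 1 (8→1→4→5, push 4): res(1,4)=16
after path 2 (8→3→4→5, push 12): res(1,4)=16
after path 3 (8→3→0→1→4→10→2→5, push 2): res(1,4)=14
after path 4 (8→0→1→6→5, push 6): res(1,4)=14
after path 5 (8→3→4→1→6→5, push 5): res(1,4)=19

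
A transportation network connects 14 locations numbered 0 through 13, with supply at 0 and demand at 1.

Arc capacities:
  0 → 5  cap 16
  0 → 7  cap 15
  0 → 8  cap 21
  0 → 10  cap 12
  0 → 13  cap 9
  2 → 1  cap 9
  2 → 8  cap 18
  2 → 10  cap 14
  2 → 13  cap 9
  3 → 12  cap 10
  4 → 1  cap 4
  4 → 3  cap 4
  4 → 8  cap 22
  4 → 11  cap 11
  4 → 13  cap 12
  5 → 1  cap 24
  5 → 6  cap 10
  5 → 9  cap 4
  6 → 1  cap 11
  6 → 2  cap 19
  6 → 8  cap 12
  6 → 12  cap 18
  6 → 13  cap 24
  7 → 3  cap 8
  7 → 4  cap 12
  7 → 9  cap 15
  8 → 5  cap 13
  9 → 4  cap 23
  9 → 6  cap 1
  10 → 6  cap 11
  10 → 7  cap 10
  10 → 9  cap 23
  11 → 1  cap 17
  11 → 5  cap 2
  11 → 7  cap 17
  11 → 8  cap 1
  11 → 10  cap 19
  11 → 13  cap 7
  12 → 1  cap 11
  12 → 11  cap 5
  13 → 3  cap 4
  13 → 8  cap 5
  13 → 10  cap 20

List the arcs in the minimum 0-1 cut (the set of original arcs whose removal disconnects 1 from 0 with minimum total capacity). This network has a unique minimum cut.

augment #1: 0→5→1 push 16
augment #2: 0→7→4→1 push 4
augment #3: 0→8→5→1 push 8
augment #4: 0→10→6→1 push 11
augment #5: 0→7→3→12→1 push 8
augment #6: 0→7→4→11→1 push 3
augment #7: 0→13→3→12→1 push 2
augment #8: 0→8→5→6→2→1 push 5
augment #9: 0→10→7→4→11→1 push 1
augment #10: 0→13→3→7→4→11→1 push 2
augment #11: 0→13→10→7→4→11→1 push 2
augment #12: 0→13→10→9→4→11→1 push 3
max flow = 65; residual-reachable set from 0 gives S-side
cut edges (S→T): {(0,5), (0,7), (0,10), (0,13), (8,5)} total cap 65

Min-cut arcs: {(0,5), (0,7), (0,10), (0,13), (8,5)} (total capacity 65)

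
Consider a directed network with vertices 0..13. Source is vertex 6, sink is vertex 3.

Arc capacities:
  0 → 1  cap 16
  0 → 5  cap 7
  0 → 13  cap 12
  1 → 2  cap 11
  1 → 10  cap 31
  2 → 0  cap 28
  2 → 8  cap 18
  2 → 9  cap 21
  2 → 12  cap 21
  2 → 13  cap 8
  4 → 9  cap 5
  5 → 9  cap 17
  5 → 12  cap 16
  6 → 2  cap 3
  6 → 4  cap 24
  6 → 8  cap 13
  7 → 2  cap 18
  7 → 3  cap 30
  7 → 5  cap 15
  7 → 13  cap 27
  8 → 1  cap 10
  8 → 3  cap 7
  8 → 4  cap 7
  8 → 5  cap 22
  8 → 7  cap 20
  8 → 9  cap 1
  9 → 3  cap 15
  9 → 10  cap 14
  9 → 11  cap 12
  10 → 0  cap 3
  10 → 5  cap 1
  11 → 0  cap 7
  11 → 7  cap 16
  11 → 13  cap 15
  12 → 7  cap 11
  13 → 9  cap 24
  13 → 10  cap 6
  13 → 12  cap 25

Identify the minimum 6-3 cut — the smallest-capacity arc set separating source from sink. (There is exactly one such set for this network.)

Min-cut arcs: {(4,9), (6,2), (6,8)} (total capacity 21)

augment #1: 6→8→3 push 7
augment #2: 6→2→9→3 push 3
augment #3: 6→4→9→3 push 5
augment #4: 6→8→7→3 push 6
max flow = 21; residual-reachable set from 6 gives S-side
cut edges (S→T): {(4,9), (6,2), (6,8)} total cap 21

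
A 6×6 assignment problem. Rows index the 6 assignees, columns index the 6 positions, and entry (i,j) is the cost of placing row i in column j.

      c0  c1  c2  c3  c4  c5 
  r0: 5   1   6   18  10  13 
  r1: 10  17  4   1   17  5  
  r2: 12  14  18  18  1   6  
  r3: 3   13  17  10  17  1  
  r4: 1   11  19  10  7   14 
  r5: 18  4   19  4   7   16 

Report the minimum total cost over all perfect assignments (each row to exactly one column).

Minimum assignment cost: 12

optimal assignment: row0→col1 (cost 1), row1→col2 (cost 4), row2→col4 (cost 1), row3→col5 (cost 1), row4→col0 (cost 1), row5→col3 (cost 4)
total = 1 + 4 + 1 + 1 + 1 + 4 = 12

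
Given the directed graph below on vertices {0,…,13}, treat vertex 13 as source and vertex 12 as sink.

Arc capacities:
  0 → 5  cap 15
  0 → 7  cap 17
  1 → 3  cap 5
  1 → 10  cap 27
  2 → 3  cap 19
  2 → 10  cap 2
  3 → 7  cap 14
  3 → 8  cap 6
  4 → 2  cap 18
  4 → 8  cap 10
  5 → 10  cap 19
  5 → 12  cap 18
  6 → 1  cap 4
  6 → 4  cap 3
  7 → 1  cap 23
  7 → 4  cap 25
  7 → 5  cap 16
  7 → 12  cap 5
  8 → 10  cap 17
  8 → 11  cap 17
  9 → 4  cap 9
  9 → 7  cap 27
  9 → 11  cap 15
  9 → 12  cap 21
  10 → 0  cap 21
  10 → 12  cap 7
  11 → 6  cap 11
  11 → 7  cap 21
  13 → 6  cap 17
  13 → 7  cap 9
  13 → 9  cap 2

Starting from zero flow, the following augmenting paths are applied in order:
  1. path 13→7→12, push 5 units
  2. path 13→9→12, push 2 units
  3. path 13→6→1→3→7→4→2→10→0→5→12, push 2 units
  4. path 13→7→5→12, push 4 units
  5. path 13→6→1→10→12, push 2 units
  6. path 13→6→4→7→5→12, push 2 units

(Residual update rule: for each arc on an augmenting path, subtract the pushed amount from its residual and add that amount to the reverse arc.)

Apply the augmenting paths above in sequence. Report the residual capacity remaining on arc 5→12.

Residual capacity of (5,12): 10

after path 1 (13→7→12, push 5): res(5,12)=18
after path 2 (13→9→12, push 2): res(5,12)=18
after path 3 (13→6→1→3→7→4→2→10→0→5→12, push 2): res(5,12)=16
after path 4 (13→7→5→12, push 4): res(5,12)=12
after path 5 (13→6→1→10→12, push 2): res(5,12)=12
after path 6 (13→6→4→7→5→12, push 2): res(5,12)=10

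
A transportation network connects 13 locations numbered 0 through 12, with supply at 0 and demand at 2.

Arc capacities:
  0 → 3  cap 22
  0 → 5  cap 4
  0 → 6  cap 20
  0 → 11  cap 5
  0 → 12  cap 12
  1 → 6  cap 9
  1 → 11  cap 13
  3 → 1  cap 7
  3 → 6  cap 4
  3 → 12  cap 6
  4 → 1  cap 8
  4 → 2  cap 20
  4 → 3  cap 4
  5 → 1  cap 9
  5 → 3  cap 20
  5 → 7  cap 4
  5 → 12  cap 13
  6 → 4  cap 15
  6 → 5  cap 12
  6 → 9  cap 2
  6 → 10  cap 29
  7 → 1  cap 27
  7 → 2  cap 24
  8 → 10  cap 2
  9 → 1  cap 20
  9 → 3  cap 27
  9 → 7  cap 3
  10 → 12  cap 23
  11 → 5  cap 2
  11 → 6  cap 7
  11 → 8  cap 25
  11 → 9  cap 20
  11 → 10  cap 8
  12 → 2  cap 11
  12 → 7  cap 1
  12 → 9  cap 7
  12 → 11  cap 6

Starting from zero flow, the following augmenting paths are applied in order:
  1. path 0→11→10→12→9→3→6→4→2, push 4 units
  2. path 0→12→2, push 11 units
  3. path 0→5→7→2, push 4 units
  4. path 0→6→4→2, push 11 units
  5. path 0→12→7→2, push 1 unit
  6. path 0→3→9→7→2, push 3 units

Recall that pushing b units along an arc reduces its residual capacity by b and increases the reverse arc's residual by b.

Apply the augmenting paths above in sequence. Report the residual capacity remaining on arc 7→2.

Residual capacity of (7,2): 16

after path 1 (0→11→10→12→9→3→6→4→2, push 4): res(7,2)=24
after path 2 (0→12→2, push 11): res(7,2)=24
after path 3 (0→5→7→2, push 4): res(7,2)=20
after path 4 (0→6→4→2, push 11): res(7,2)=20
after path 5 (0→12→7→2, push 1): res(7,2)=19
after path 6 (0→3→9→7→2, push 3): res(7,2)=16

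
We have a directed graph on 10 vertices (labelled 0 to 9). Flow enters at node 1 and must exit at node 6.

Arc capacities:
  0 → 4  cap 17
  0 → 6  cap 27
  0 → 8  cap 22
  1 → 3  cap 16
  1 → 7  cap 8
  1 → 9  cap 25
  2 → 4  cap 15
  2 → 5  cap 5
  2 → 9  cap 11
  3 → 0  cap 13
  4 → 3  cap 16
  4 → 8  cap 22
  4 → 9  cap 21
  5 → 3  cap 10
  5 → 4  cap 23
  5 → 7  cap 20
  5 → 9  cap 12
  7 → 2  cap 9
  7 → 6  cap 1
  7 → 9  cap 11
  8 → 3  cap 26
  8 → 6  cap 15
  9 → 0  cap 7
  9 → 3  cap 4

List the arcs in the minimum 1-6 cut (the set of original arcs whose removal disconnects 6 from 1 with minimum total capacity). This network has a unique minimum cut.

augment #1: 1→7→6 push 1
augment #2: 1→3→0→6 push 13
augment #3: 1→9→0→6 push 7
augment #4: 1→7→2→4→8→6 push 7
max flow = 28; residual-reachable set from 1 gives S-side
cut edges (S→T): {(1,7), (3,0), (9,0)} total cap 28

Min-cut arcs: {(1,7), (3,0), (9,0)} (total capacity 28)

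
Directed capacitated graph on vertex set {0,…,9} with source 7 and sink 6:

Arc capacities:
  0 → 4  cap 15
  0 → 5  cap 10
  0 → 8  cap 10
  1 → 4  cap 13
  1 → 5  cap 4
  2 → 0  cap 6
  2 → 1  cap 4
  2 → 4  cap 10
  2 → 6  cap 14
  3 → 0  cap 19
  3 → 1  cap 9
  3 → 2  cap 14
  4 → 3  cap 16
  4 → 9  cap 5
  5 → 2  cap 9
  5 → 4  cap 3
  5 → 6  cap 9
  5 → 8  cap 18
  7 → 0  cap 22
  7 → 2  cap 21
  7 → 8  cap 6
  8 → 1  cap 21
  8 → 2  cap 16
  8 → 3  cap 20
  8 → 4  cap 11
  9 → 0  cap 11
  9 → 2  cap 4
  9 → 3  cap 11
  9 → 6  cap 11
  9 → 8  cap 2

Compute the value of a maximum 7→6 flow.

Maximum flow value: 28

augment #1: 7→2→6 bottleneck 14, total now 14
augment #2: 7→0→5→6 bottleneck 9, total now 23
augment #3: 7→0→4→9→6 bottleneck 5, total now 28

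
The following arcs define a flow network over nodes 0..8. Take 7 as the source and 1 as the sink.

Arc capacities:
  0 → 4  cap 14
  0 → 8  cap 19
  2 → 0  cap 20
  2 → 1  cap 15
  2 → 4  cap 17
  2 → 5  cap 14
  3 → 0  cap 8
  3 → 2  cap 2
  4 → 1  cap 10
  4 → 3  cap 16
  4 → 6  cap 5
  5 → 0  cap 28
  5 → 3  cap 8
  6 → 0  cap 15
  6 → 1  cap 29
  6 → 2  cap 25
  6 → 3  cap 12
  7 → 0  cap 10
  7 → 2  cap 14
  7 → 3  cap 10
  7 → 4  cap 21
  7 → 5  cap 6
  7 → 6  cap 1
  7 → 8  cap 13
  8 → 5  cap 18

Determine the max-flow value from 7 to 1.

Maximum flow value: 31

augment #1: 7→2→1 bottleneck 14, total now 14
augment #2: 7→4→1 bottleneck 10, total now 24
augment #3: 7→6→1 bottleneck 1, total now 25
augment #4: 7→3→2→1 bottleneck 1, total now 26
augment #5: 7→4→6→1 bottleneck 5, total now 31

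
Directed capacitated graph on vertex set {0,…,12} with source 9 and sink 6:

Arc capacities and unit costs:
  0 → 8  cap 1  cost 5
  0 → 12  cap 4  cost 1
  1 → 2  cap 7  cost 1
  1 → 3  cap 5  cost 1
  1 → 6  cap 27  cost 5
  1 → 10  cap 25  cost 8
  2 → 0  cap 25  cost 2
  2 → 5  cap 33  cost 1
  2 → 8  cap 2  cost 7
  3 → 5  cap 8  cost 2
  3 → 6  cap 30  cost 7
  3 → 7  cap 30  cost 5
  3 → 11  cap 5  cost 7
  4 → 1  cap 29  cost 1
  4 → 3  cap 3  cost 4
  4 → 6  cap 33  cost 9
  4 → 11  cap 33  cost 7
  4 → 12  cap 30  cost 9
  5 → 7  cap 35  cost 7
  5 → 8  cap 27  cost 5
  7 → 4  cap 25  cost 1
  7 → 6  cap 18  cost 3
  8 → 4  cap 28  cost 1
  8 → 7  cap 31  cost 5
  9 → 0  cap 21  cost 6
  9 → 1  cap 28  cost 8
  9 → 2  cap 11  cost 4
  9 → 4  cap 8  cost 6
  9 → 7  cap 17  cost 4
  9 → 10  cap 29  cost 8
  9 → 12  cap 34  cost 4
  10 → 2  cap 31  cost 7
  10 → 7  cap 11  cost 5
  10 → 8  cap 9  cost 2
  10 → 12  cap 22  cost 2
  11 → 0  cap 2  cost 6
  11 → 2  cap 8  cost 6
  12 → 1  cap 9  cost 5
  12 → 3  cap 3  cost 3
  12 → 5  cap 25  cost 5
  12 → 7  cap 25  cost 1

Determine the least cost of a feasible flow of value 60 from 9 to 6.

Minimum cost for 60 units: 680

shortest-cost path #1: 9→7→6 push 17 @ unit cost 7 (adds 119)
shortest-cost path #2: 9→12→7→6 push 1 @ unit cost 8 (adds 8)
shortest-cost path #3: 9→4→1→6 push 8 @ unit cost 12 (adds 96)
shortest-cost path #4: 9→12→7→4→1→6 push 19 @ unit cost 12 (adds 228)
shortest-cost path #5: 9→12→3→6 push 3 @ unit cost 14 (adds 42)
shortest-cost path #6: 9→12→7→4→6 push 5 @ unit cost 15 (adds 75)
shortest-cost path #7: 9→1→3→6 push 5 @ unit cost 16 (adds 80)
shortest-cost path #8: 9→1→4→6 push 2 @ unit cost 16 (adds 32)
total cost = 680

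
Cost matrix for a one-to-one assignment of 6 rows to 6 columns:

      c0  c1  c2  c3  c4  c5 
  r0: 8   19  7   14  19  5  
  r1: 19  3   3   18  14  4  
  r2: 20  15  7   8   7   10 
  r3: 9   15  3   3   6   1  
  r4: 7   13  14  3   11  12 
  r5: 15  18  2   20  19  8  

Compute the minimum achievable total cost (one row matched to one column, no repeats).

optimal assignment: row0→col0 (cost 8), row1→col1 (cost 3), row2→col4 (cost 7), row3→col5 (cost 1), row4→col3 (cost 3), row5→col2 (cost 2)
total = 8 + 3 + 7 + 1 + 3 + 2 = 24

Minimum assignment cost: 24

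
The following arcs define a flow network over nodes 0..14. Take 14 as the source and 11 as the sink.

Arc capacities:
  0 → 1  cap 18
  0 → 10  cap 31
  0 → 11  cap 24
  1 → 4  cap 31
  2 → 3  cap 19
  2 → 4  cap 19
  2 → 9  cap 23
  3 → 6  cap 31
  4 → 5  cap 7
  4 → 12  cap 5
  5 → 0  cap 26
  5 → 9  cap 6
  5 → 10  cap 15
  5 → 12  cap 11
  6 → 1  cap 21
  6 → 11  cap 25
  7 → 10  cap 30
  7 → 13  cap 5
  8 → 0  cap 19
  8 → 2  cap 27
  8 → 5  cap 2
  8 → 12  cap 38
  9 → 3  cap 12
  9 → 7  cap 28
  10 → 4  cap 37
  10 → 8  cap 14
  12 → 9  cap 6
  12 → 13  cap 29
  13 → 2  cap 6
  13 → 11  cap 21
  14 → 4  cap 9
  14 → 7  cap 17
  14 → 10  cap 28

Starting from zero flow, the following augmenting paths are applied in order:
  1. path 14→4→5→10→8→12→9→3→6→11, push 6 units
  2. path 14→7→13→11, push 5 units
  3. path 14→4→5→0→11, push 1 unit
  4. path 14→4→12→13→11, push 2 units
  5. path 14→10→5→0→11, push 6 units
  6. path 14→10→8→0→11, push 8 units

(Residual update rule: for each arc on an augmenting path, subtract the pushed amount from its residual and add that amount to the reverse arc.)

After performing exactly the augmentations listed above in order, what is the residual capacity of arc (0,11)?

Residual capacity of (0,11): 9

after path 1 (14→4→5→10→8→12→9→3→6→11, push 6): res(0,11)=24
after path 2 (14→7→13→11, push 5): res(0,11)=24
after path 3 (14→4→5→0→11, push 1): res(0,11)=23
after path 4 (14→4→12→13→11, push 2): res(0,11)=23
after path 5 (14→10→5→0→11, push 6): res(0,11)=17
after path 6 (14→10→8→0→11, push 8): res(0,11)=9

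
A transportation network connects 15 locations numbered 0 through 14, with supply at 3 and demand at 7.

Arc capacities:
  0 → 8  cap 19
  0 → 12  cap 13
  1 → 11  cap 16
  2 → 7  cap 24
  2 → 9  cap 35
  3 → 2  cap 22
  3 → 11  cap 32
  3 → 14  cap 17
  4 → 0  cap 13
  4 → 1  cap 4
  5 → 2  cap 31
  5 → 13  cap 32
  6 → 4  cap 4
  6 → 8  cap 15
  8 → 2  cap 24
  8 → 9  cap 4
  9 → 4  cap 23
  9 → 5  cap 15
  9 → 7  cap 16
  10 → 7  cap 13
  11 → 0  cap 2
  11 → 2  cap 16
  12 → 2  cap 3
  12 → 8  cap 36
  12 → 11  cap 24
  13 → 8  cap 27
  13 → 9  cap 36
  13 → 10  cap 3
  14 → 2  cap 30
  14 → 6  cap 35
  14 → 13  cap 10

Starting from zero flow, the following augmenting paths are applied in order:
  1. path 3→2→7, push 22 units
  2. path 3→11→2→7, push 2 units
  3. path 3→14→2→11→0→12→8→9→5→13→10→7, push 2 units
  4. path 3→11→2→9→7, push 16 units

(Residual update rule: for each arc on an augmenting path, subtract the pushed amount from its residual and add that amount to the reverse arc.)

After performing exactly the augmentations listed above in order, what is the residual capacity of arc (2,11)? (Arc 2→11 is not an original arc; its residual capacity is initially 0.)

Residual capacity of (2,11): 16

after path 1 (3→2→7, push 22): res(2,11)=0
after path 2 (3→11→2→7, push 2): res(2,11)=2
after path 3 (3→14→2→11→0→12→8→9→5→13→10→7, push 2): res(2,11)=0
after path 4 (3→11→2→9→7, push 16): res(2,11)=16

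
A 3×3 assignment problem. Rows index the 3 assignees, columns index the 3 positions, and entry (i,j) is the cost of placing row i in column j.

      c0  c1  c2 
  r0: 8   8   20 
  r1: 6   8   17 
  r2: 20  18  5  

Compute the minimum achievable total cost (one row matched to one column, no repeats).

optimal assignment: row0→col1 (cost 8), row1→col0 (cost 6), row2→col2 (cost 5)
total = 8 + 6 + 5 = 19

Minimum assignment cost: 19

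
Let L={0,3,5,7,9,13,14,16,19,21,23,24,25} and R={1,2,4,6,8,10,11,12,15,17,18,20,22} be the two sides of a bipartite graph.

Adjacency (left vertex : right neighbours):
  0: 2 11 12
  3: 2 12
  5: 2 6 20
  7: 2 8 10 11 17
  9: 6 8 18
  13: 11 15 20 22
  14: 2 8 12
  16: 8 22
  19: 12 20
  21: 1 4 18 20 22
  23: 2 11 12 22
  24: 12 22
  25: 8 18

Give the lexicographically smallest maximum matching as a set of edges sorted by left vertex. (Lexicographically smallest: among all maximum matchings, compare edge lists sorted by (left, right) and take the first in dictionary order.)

Lex-smallest maximum matching: {(0,2), (3,12), (5,6), (7,10), (9,8), (13,15), (16,22), (19,20), (21,1), (23,11), (25,18)}

|M| = 11 (so the lex-smallest maximum matching has 11 edges)
process left vertices in ascending order; for each, take the smallest-labelled available neighbour that still permits 11 edges overall, or leave it unmatched if none does
lex-smallest matching: {0-2, 3-12, 5-6, 7-10, 9-8, 13-15, 16-22, 19-20, 21-1, 23-11, 25-18}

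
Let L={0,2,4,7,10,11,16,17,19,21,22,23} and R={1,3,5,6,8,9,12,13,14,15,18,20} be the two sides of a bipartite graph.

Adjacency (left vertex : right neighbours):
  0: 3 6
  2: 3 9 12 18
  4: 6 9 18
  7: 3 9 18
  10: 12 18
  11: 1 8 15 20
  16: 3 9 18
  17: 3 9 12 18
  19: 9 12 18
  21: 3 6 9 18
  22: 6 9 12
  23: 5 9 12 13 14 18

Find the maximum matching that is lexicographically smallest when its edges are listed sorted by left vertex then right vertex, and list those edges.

|M| = 7 (so the lex-smallest maximum matching has 7 edges)
process left vertices in ascending order; for each, take the smallest-labelled available neighbour that still permits 7 edges overall, or leave it unmatched if none does
lex-smallest matching: {0-3, 2-9, 4-6, 7-18, 10-12, 11-1, 23-5}

Lex-smallest maximum matching: {(0,3), (2,9), (4,6), (7,18), (10,12), (11,1), (23,5)}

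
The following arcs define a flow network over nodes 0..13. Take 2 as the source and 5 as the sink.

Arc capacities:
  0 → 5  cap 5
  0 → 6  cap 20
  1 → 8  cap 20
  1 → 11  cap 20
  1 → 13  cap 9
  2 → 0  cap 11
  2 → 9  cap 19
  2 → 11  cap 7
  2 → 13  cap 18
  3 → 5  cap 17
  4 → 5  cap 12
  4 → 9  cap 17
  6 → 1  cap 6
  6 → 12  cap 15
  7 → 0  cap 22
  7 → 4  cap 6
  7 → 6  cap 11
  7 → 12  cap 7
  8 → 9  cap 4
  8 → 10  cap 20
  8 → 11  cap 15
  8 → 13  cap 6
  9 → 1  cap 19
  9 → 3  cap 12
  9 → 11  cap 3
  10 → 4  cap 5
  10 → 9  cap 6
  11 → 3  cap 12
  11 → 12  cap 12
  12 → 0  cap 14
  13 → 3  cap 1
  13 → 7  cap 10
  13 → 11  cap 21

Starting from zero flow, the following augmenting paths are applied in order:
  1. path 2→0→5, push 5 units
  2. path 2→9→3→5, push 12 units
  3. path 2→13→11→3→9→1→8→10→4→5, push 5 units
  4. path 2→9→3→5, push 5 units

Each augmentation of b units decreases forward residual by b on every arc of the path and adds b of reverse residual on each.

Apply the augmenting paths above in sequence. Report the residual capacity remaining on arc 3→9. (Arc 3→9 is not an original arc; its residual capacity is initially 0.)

Residual capacity of (3,9): 12

after path 1 (2→0→5, push 5): res(3,9)=0
after path 2 (2→9→3→5, push 12): res(3,9)=12
after path 3 (2→13→11→3→9→1→8→10→4→5, push 5): res(3,9)=7
after path 4 (2→9→3→5, push 5): res(3,9)=12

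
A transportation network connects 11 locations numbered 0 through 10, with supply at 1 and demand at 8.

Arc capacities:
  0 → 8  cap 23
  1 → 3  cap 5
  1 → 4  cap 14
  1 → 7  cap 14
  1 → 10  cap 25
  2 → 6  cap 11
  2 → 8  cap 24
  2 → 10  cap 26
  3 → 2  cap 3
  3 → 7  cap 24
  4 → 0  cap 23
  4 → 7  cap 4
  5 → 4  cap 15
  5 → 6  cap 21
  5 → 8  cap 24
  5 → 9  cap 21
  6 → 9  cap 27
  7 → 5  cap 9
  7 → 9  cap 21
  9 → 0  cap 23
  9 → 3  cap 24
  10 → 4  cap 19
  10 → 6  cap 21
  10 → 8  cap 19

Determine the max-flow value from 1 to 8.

Maximum flow value: 54

augment #1: 1→10→8 bottleneck 19, total now 19
augment #2: 1→3→2→8 bottleneck 3, total now 22
augment #3: 1→4→0→8 bottleneck 14, total now 36
augment #4: 1→7→5→8 bottleneck 9, total now 45
augment #5: 1→7→9→0→8 bottleneck 5, total now 50
augment #6: 1→10→4→0→8 bottleneck 4, total now 54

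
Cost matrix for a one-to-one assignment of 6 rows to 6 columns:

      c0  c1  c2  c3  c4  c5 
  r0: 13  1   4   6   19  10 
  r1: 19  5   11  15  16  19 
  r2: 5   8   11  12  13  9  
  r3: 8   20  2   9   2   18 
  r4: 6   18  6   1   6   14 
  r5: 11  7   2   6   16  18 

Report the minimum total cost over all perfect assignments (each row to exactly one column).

optimal assignment: row0→col5 (cost 10), row1→col1 (cost 5), row2→col0 (cost 5), row3→col4 (cost 2), row4→col3 (cost 1), row5→col2 (cost 2)
total = 10 + 5 + 5 + 2 + 1 + 2 = 25

Minimum assignment cost: 25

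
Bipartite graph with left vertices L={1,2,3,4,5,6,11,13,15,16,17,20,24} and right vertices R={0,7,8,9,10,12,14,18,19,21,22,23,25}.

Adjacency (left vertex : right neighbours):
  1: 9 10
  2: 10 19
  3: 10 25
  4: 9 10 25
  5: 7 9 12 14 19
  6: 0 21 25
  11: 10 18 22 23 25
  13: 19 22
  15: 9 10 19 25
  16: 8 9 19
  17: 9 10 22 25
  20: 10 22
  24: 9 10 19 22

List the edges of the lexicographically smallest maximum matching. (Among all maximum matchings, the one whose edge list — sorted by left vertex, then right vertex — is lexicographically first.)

|M| = 9 (so the lex-smallest maximum matching has 9 edges)
process left vertices in ascending order; for each, take the smallest-labelled available neighbour that still permits 9 edges overall, or leave it unmatched if none does
lex-smallest matching: {1-9, 2-10, 3-25, 5-7, 6-0, 11-18, 13-19, 16-8, 17-22}

Lex-smallest maximum matching: {(1,9), (2,10), (3,25), (5,7), (6,0), (11,18), (13,19), (16,8), (17,22)}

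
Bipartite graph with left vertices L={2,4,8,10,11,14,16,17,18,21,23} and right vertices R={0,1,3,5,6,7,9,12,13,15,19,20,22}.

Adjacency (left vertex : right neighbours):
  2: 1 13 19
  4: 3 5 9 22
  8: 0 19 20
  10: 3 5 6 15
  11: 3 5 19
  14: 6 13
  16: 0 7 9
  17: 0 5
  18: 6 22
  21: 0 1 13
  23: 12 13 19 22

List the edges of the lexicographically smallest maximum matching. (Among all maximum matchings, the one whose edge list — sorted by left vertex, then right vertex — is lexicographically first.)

|M| = 11 (so the lex-smallest maximum matching has 11 edges)
process left vertices in ascending order; for each, take the smallest-labelled available neighbour that still permits 11 edges overall, or leave it unmatched if none does
lex-smallest matching: {2-1, 4-3, 8-0, 10-15, 11-19, 14-6, 16-7, 17-5, 18-22, 21-13, 23-12}

Lex-smallest maximum matching: {(2,1), (4,3), (8,0), (10,15), (11,19), (14,6), (16,7), (17,5), (18,22), (21,13), (23,12)}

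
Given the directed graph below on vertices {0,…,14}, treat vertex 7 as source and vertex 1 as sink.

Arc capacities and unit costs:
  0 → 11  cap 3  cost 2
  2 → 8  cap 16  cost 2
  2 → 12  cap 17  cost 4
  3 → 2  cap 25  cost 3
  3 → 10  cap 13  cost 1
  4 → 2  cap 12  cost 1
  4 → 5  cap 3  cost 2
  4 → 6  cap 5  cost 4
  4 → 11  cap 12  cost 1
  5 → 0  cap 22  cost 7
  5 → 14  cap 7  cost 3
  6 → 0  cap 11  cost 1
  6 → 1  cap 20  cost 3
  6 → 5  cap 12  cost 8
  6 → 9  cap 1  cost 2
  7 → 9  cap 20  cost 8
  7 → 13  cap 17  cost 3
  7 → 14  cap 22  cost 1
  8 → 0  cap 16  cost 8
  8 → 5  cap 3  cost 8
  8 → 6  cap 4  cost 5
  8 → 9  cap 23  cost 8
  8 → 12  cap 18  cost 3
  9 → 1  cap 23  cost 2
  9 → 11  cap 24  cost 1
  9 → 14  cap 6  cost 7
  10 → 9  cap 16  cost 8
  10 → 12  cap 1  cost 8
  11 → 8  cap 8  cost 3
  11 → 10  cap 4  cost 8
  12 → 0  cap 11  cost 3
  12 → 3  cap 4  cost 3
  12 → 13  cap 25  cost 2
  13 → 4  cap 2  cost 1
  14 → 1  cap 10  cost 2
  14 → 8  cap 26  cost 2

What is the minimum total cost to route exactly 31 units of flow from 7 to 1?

shortest-cost path #1: 7→14→1 push 10 @ unit cost 3 (adds 30)
shortest-cost path #2: 7→9→1 push 20 @ unit cost 10 (adds 200)
shortest-cost path #3: 7→13→4→6→1 push 1 @ unit cost 11 (adds 11)
total cost = 241

Minimum cost for 31 units: 241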